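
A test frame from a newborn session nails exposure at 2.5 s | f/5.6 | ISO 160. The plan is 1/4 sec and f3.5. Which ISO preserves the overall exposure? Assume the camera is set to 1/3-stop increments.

Shutter speed: 2.5 → 2 → 1.6 → 1.3 → 1 → 0.8 → 0.6 → 0.5 → 0.4 → 0.3 → 1/4 — 3 1/3 stops faster (darker).
Aperture: f/5.6 → f/5 → f/4.5 → f/4 → f/3.5 — 1 1/3 stops wider (brighter).
Net change so far: 2 stops darker. Offset with the ISO: 160 → 200 → 250 → 320 → 400 → 500 → 640.

ISO 640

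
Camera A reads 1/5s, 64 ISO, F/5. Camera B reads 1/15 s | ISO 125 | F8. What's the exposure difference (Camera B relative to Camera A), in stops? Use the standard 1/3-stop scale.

2 stops darker

Aperture: f/5 → f/5.6 → f/6.3 → f/7.1 → f/8 — 1 1/3 stops smaller aperture (darker).
Shutter speed: 1/5 → 1/6 → 1/8 → 1/10 → 1/13 → 1/15 — 1 2/3 stops shorter (darker).
ISO: 64 → 80 → 100 → 125 — 1 stop raised (brighter).
Net: −1 1/3 −1 2/3 +1 = −2 stops.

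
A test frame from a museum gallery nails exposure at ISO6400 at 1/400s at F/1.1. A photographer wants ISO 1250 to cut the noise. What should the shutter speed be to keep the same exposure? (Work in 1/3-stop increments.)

ISO: 6400 → 5000 → 4000 → 3200 → 2500 → 2000 → 1600 → 1250 — 2 1/3 stops lower (darker).
Need 2 1/3 stops brighter from the shutter speed: 1/400 → 1/320 → 1/250 → 1/200 → 1/160 → 1/125 → 1/100 → 1/80.

1/80s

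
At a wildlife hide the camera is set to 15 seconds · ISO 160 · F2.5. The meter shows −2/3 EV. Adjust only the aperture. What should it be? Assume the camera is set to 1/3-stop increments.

f/2

Underexposed by 2/3 stop → need 2/3 stop brighter.
Aperture: f/2.5 → f/2.2 → f/2.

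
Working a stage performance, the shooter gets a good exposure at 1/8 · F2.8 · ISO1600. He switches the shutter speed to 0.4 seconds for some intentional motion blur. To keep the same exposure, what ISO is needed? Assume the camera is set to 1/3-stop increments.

ISO 500

Shutter speed: 1/8 → 1/6 → 1/5 → 1/4 → 0.3 → 0.4 — 1 2/3 stops slower (brighter).
Need 1 2/3 stops darker from the ISO: 1600 → 1250 → 1000 → 800 → 640 → 500.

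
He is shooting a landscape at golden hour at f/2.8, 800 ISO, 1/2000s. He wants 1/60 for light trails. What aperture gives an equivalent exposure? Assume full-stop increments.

f/16

Shutter speed: 1/2000 → 1/1000 → 1/500 → 1/250 → 1/125 → 1/60 — 5 stops longer (brighter).
Need 5 stops darker from the aperture: f/2.8 → f/4 → f/5.6 → f/8 → f/11 → f/16.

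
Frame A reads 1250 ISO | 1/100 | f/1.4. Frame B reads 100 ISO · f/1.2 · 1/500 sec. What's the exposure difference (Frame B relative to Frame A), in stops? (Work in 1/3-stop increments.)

Aperture: f/1.4 → f/1.2 — 1/3 stop larger aperture (brighter).
Shutter speed: 1/100 → 1/125 → 1/160 → 1/200 → 1/250 → 1/320 → 1/400 → 1/500 — 2 1/3 stops faster (darker).
ISO: 1250 → 1000 → 800 → 640 → 500 → 400 → 320 → 250 → 200 → 160 → 125 → 100 — 3 2/3 stops dropped (darker).
Net: +1/3 −2 1/3 −3 2/3 = −5 2/3 stops.

5 2/3 stops darker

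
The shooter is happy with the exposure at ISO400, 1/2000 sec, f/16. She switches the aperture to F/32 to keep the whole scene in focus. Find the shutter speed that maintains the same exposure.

Aperture: f/16 → f/22 → f/32 — 2 stops narrower (darker).
Need 2 stops brighter from the shutter speed: 1/2000 → 1/1000 → 1/500.

1/500s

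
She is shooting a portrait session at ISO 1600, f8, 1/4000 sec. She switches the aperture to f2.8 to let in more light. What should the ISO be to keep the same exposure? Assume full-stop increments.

Aperture: f/8 → f/5.6 → f/4 → f/2.8 — 3 stops larger aperture (brighter).
Need 3 stops darker from the ISO: 1600 → 800 → 400 → 200.

ISO 200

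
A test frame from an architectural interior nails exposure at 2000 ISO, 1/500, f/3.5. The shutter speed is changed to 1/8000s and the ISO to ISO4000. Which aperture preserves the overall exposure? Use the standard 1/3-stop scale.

Shutter speed: 1/500 → 1/640 → 1/800 → 1/1000 → 1/1250 → 1/1600 → 1/2000 → 1/2500 → 1/3200 → 1/4000 → 1/5000 → 1/6400 → 1/8000 — 4 stops faster (darker).
ISO: 2000 → 2500 → 3200 → 4000 — 1 stop raised (brighter).
Net change so far: 3 stops darker. Offset with the aperture: f/3.5 → f/3.2 → f/2.8 → f/2.5 → f/2.2 → f/2 → f/1.8 → f/1.6 → f/1.4 → f/1.2.

f/1.2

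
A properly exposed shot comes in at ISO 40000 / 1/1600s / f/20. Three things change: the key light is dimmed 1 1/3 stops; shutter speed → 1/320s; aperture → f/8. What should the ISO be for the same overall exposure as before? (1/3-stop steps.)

ISO 3200

Scene light: 1 1/3 stops darker.
Shutter speed: 1/1600 → 1/1250 → 1/1000 → 1/800 → 1/640 → 1/500 → 1/400 → 1/320 — 2 1/3 stops slower (brighter).
Aperture: f/20 → f/18 → f/16 → f/14 → f/13 → f/11 → f/10 → f/9 → f/8 — 2 2/3 stops wider (brighter).
Net so far: 3 2/3 stops brighter. ISO: 40000 → 32000 → 25600 → 20000 → 16000 → 12800 → 10000 → 8000 → 6400 → 5000 → 4000 → 3200.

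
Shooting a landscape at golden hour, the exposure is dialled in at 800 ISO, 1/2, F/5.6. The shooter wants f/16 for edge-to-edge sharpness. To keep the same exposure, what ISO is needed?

Aperture: f/5.6 → f/8 → f/11 → f/16 — 3 stops narrower (darker).
Need 3 stops brighter from the ISO: 800 → 1600 → 3200 → 6400.

ISO 6400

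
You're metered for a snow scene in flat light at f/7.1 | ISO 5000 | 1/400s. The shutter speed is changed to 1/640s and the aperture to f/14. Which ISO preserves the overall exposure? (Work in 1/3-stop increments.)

ISO 32000

Shutter speed: 1/400 → 1/500 → 1/640 — 2/3 stop shorter (darker).
Aperture: f/7.1 → f/8 → f/9 → f/10 → f/11 → f/13 → f/14 — 2 stops stopped down (darker).
Net change so far: 2 2/3 stops darker. Offset with the ISO: 5000 → 6400 → 8000 → 10000 → 12800 → 16000 → 20000 → 25600 → 32000.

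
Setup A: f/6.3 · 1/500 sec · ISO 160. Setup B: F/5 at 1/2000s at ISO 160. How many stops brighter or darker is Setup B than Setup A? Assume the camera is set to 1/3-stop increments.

1 1/3 stops darker

Aperture: f/6.3 → f/5.6 → f/5 — 2/3 stop larger aperture (brighter).
Shutter speed: 1/500 → 1/640 → 1/800 → 1/1000 → 1/1250 → 1/1600 → 1/2000 — 2 stops shorter (darker).
ISO: unchanged.
Net: +2/3 −2 = −1 1/3 stops.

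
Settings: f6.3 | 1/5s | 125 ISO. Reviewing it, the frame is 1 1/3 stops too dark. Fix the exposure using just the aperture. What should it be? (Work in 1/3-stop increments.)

Underexposed by 1 1/3 stops → need 1 1/3 stops brighter.
Aperture: f/6.3 → f/5.6 → f/5 → f/4.5 → f/4.

f/4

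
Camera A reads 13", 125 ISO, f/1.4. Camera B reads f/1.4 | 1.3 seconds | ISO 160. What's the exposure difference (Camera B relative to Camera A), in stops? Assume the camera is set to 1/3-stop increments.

Aperture: unchanged.
Shutter speed: 13 → 10 → 8 → 6 → 5 → 4 → 3.2 → 2.5 → 2 → 1.6 → 1.3 — 3 1/3 stops faster (darker).
ISO: 125 → 160 — 1/3 stop higher (brighter).
Net: −3 1/3 +1/3 = −3 stops.

3 stops darker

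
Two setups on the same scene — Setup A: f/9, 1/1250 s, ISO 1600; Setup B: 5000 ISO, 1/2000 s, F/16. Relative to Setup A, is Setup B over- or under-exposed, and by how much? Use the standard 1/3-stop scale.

Aperture: f/9 → f/10 → f/11 → f/13 → f/14 → f/16 — 1 2/3 stops smaller aperture (darker).
Shutter speed: 1/1250 → 1/1600 → 1/2000 — 2/3 stop shorter (darker).
ISO: 1600 → 2000 → 2500 → 3200 → 4000 → 5000 — 1 2/3 stops higher (brighter).
Net: −1 2/3 −2/3 +1 2/3 = −2/3 stops.

2/3 stop darker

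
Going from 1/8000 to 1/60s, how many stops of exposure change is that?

7 stops

1/8000 → 1/4000 → 1/2000 → 1/1000 → 1/500 → 1/250 → 1/125 → 1/60 — count the steps: 7 stops.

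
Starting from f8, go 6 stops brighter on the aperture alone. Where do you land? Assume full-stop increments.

Aperture: f/8 → f/5.6 → f/4 → f/2.8 → f/2 → f/1.4 → f/1.0 — 6 stops wider (brighter).

f/1.0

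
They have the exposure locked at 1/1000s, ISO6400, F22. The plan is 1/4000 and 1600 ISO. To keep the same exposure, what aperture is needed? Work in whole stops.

f/5.6

Shutter speed: 1/1000 → 1/2000 → 1/4000 — 2 stops shorter (darker).
ISO: 6400 → 3200 → 1600 — 2 stops lower (darker).
Net change so far: 4 stops darker. Offset with the aperture: f/22 → f/16 → f/11 → f/8 → f/5.6.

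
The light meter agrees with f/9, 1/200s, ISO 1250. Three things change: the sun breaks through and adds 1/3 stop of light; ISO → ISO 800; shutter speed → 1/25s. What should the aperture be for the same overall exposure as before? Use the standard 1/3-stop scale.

Scene light: 1/3 stop brighter.
ISO: 1250 → 1000 → 800 — 2/3 stop dropped (darker).
Shutter speed: 1/200 → 1/160 → 1/125 → 1/100 → 1/80 → 1/60 → 1/50 → 1/40 → 1/30 → 1/25 — 3 stops slower (brighter).
Net so far: 2 2/3 stops brighter. Aperture: f/9 → f/10 → f/11 → f/13 → f/14 → f/16 → f/18 → f/20 → f/22.

f/22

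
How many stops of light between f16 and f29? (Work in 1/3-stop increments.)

f/16 → f/18 → f/20 → f/22 → f/25 → f/29 — count the steps: 5 third-stops = 1 2/3 stops.

1 2/3 stops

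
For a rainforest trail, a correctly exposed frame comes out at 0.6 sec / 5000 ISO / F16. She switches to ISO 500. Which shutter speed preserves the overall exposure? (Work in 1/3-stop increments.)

6 s

ISO: 5000 → 4000 → 3200 → 2500 → 2000 → 1600 → 1250 → 1000 → 800 → 640 → 500 — 3 1/3 stops lower (darker).
Need 3 1/3 stops brighter from the shutter speed: 0.6 → 0.8 → 1 → 1.3 → 1.6 → 2 → 2.5 → 3.2 → 4 → 5 → 6.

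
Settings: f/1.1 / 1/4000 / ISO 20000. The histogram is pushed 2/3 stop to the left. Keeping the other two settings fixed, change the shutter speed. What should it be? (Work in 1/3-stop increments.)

1/2500s

Underexposed by 2/3 stop → need 2/3 stop brighter.
Shutter speed: 1/4000 → 1/3200 → 1/2500.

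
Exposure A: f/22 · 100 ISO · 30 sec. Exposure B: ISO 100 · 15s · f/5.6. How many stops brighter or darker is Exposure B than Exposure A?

3 stops brighter

Aperture: f/22 → f/16 → f/11 → f/8 → f/5.6 — 4 stops wider (brighter).
Shutter speed: 30 → 15 — 1 stop faster (darker).
ISO: unchanged.
Net: +4 −1 = +3 stops.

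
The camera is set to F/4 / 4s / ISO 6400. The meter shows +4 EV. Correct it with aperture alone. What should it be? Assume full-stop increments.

f/16

Overexposed by 4 stops → need 4 stops darker.
Aperture: f/4 → f/5.6 → f/8 → f/11 → f/16.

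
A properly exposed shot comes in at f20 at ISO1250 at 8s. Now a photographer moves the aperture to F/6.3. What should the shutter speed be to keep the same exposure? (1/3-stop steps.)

Aperture: f/20 → f/18 → f/16 → f/14 → f/13 → f/11 → f/10 → f/9 → f/8 → f/7.1 → f/6.3 — 3 1/3 stops opened up (brighter).
Need 3 1/3 stops darker from the shutter speed: 8 → 6 → 5 → 4 → 3.2 → 2.5 → 2 → 1.6 → 1.3 → 1 → 0.8.

0.8 s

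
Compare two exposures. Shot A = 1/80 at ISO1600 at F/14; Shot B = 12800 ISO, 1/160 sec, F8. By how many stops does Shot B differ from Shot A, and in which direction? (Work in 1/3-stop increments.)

Aperture: f/14 → f/13 → f/11 → f/10 → f/9 → f/8 — 1 2/3 stops wider (brighter).
Shutter speed: 1/80 → 1/100 → 1/125 → 1/160 — 1 stop shorter (darker).
ISO: 1600 → 2000 → 2500 → 3200 → 4000 → 5000 → 6400 → 8000 → 10000 → 12800 — 3 stops higher (brighter).
Net: +1 2/3 −1 +3 = +3 2/3 stops.

3 2/3 stops brighter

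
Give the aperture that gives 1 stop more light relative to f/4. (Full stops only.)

f/2.8

Aperture: f/4 → f/2.8 — 1 stop larger aperture (brighter).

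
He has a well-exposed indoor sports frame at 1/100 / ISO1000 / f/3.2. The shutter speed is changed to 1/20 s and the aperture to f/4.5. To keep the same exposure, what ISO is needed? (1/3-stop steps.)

Shutter speed: 1/100 → 1/80 → 1/60 → 1/50 → 1/40 → 1/30 → 1/25 → 1/20 — 2 1/3 stops longer (brighter).
Aperture: f/3.2 → f/3.5 → f/4 → f/4.5 — 1 stop smaller aperture (darker).
Net change so far: 1 1/3 stops brighter. Offset with the ISO: 1000 → 800 → 640 → 500 → 400.

ISO 400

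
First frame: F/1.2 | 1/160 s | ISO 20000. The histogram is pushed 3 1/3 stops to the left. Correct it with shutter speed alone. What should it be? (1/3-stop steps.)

Underexposed by 3 1/3 stops → need 3 1/3 stops brighter.
Shutter speed: 1/160 → 1/125 → 1/100 → 1/80 → 1/60 → 1/50 → 1/40 → 1/30 → 1/25 → 1/20 → 1/15.

1/15s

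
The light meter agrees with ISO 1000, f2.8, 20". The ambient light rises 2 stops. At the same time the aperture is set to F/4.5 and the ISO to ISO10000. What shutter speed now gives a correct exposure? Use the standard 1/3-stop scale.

Scene light: 2 stops brighter.
Aperture: f/2.8 → f/3.2 → f/3.5 → f/4 → f/4.5 — 1 1/3 stops stopped down (darker).
ISO: 1000 → 1250 → 1600 → 2000 → 2500 → 3200 → 4000 → 5000 → 6400 → 8000 → 10000 — 3 1/3 stops raised (brighter).
Net so far: 4 stops brighter. Shutter speed: 20 → 15 → 13 → 10 → 8 → 6 → 5 → 4 → 3.2 → 2.5 → 2 → 1.6 → 1.3.

1.3 s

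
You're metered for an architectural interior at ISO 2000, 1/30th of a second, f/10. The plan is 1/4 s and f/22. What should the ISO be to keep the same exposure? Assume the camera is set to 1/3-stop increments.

Shutter speed: 1/30 → 1/25 → 1/20 → 1/15 → 1/13 → 1/10 → 1/8 → 1/6 → 1/5 → 1/4 — 3 stops slower (brighter).
Aperture: f/10 → f/11 → f/13 → f/14 → f/16 → f/18 → f/20 → f/22 — 2 1/3 stops stopped down (darker).
Net change so far: 2/3 stop brighter. Offset with the ISO: 2000 → 1600 → 1250.

ISO 1250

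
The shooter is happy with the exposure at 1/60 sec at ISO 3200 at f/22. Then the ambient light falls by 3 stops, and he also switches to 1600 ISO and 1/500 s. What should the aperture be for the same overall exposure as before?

f/2

Scene light: 3 stops darker.
ISO: 3200 → 1600 — 1 stop lower (darker).
Shutter speed: 1/60 → 1/125 → 1/250 → 1/500 — 3 stops shorter (darker).
Net so far: 7 stops darker. Aperture: f/22 → f/16 → f/11 → f/8 → f/5.6 → f/4 → f/2.8 → f/2.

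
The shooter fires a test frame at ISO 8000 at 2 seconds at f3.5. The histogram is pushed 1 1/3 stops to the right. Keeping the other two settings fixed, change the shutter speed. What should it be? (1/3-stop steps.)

Overexposed by 1 1/3 stops → need 1 1/3 stops darker.
Shutter speed: 2 → 1.6 → 1.3 → 1 → 0.8.

0.8 s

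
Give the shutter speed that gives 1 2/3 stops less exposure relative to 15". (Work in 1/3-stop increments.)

Shutter speed: 15 → 13 → 10 → 8 → 6 → 5 — 1 2/3 stops faster (darker).

5 s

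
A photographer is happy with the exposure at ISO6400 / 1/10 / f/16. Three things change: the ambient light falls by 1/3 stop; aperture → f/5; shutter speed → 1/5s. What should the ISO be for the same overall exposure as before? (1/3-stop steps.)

ISO 400

Scene light: 1/3 stop darker.
Aperture: f/16 → f/14 → f/13 → f/11 → f/10 → f/9 → f/8 → f/7.1 → f/6.3 → f/5.6 → f/5 — 3 1/3 stops larger aperture (brighter).
Shutter speed: 1/10 → 1/8 → 1/6 → 1/5 — 1 stop slower (brighter).
Net so far: 4 stops brighter. ISO: 6400 → 5000 → 4000 → 3200 → 2500 → 2000 → 1600 → 1250 → 1000 → 800 → 640 → 500 → 400.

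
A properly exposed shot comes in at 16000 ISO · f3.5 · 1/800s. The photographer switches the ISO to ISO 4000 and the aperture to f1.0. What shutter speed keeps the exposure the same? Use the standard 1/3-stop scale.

ISO: 16000 → 12800 → 10000 → 8000 → 6400 → 5000 → 4000 — 2 stops dropped (darker).
Aperture: f/3.5 → f/3.2 → f/2.8 → f/2.5 → f/2.2 → f/2 → f/1.8 → f/1.6 → f/1.4 → f/1.2 → f/1.1 → f/1.0 — 3 2/3 stops larger aperture (brighter).
Net change so far: 1 2/3 stops brighter. Offset with the shutter speed: 1/800 → 1/1000 → 1/1250 → 1/1600 → 1/2000 → 1/2500.

1/2500s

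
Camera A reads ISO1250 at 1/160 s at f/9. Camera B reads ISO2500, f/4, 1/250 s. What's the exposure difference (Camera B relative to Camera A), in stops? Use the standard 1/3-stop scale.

2 2/3 stops brighter

Aperture: f/9 → f/8 → f/7.1 → f/6.3 → f/5.6 → f/5 → f/4.5 → f/4 — 2 1/3 stops wider (brighter).
Shutter speed: 1/160 → 1/200 → 1/250 — 2/3 stop faster (darker).
ISO: 1250 → 1600 → 2000 → 2500 — 1 stop raised (brighter).
Net: +2 1/3 −2/3 +1 = +2 2/3 stops.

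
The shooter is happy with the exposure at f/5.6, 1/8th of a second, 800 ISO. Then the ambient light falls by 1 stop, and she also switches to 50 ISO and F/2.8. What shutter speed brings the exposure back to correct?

Scene light: 1 stop darker.
ISO: 800 → 400 → 200 → 100 → 50 — 4 stops dropped (darker).
Aperture: f/5.6 → f/4 → f/2.8 — 2 stops opened up (brighter).
Net so far: 3 stops darker. Shutter speed: 1/8 → 1/4 → 1/2 → 1.

1 s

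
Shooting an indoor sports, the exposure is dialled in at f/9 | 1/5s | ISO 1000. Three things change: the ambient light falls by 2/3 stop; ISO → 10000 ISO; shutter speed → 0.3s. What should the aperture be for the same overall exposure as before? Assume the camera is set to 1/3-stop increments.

f/29

Scene light: 2/3 stop darker.
ISO: 1000 → 1250 → 1600 → 2000 → 2500 → 3200 → 4000 → 5000 → 6400 → 8000 → 10000 — 3 1/3 stops raised (brighter).
Shutter speed: 1/5 → 1/4 → 0.3 — 2/3 stop longer (brighter).
Net so far: 3 1/3 stops brighter. Aperture: f/9 → f/10 → f/11 → f/13 → f/14 → f/16 → f/18 → f/20 → f/22 → f/25 → f/29.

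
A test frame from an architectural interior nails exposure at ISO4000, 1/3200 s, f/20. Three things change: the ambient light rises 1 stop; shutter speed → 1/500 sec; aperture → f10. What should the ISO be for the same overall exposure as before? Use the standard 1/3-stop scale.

ISO 80

Scene light: 1 stop brighter.
Shutter speed: 1/3200 → 1/2500 → 1/2000 → 1/1600 → 1/1250 → 1/1000 → 1/800 → 1/640 → 1/500 — 2 2/3 stops longer (brighter).
Aperture: f/20 → f/18 → f/16 → f/14 → f/13 → f/11 → f/10 — 2 stops larger aperture (brighter).
Net so far: 5 2/3 stops brighter. ISO: 4000 → 3200 → 2500 → 2000 → 1600 → 1250 → 1000 → 800 → 640 → 500 → 400 → 320 → 250 → 200 → 160 → 125 → 100 → 80.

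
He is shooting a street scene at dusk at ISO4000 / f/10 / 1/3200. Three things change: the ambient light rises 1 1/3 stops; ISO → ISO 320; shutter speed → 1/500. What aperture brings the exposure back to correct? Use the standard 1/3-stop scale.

f/11

Scene light: 1 1/3 stops brighter.
ISO: 4000 → 3200 → 2500 → 2000 → 1600 → 1250 → 1000 → 800 → 640 → 500 → 400 → 320 — 3 2/3 stops dropped (darker).
Shutter speed: 1/3200 → 1/2500 → 1/2000 → 1/1600 → 1/1250 → 1/1000 → 1/800 → 1/640 → 1/500 — 2 2/3 stops longer (brighter).
Net so far: 1/3 stop brighter. Aperture: f/10 → f/11.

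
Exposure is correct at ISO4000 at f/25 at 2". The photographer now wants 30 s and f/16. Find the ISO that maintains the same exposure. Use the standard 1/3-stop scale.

Shutter speed: 2 → 2.5 → 3.2 → 4 → 5 → 6 → 8 → 10 → 13 → 15 → 20 → 25 → 30 — 4 stops longer (brighter).
Aperture: f/25 → f/22 → f/20 → f/18 → f/16 — 1 1/3 stops opened up (brighter).
Net change so far: 5 1/3 stops brighter. Offset with the ISO: 4000 → 3200 → 2500 → 2000 → 1600 → 1250 → 1000 → 800 → 640 → 500 → 400 → 320 → 250 → 200 → 160 → 125 → 100.

ISO 100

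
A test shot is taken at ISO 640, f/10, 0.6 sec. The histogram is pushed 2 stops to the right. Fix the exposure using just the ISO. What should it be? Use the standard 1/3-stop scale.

ISO 160

Overexposed by 2 stops → need 2 stops darker.
ISO: 640 → 500 → 400 → 320 → 250 → 200 → 160.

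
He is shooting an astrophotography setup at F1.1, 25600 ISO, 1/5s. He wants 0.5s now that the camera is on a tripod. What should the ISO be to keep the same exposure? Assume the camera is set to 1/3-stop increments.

ISO 10000

Shutter speed: 1/5 → 1/4 → 0.3 → 0.4 → 0.5 — 1 1/3 stops longer (brighter).
Need 1 1/3 stops darker from the ISO: 25600 → 20000 → 16000 → 12800 → 10000.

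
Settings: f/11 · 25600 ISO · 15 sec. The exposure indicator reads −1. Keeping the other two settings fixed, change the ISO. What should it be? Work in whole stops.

ISO 51200

Underexposed by 1 stop → need 1 stop brighter.
ISO: 25600 → 51200.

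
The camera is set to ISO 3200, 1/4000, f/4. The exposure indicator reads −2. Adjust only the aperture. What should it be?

Underexposed by 2 stops → need 2 stops brighter.
Aperture: f/4 → f/2.8 → f/2.

f/2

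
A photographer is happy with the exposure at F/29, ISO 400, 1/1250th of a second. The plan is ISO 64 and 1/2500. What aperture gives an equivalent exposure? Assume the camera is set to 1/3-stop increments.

f/8

ISO: 400 → 320 → 250 → 200 → 160 → 125 → 100 → 80 → 64 — 2 2/3 stops dropped (darker).
Shutter speed: 1/1250 → 1/1600 → 1/2000 → 1/2500 — 1 stop faster (darker).
Net change so far: 3 2/3 stops darker. Offset with the aperture: f/29 → f/25 → f/22 → f/20 → f/18 → f/16 → f/14 → f/13 → f/11 → f/10 → f/9 → f/8.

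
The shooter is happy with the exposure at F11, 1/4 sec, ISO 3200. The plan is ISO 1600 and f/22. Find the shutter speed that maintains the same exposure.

ISO: 3200 → 1600 — 1 stop dropped (darker).
Aperture: f/11 → f/16 → f/22 — 2 stops stopped down (darker).
Net change so far: 3 stops darker. Offset with the shutter speed: 1/4 → 1/2 → 1 → 2.

2 s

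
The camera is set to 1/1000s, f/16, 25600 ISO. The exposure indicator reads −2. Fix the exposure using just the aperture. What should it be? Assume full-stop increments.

f/8

Underexposed by 2 stops → need 2 stops brighter.
Aperture: f/16 → f/11 → f/8.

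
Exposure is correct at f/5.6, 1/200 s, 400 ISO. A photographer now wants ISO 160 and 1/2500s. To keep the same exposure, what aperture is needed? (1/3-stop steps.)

f/1.0

ISO: 400 → 320 → 250 → 200 → 160 — 1 1/3 stops dropped (darker).
Shutter speed: 1/200 → 1/250 → 1/320 → 1/400 → 1/500 → 1/640 → 1/800 → 1/1000 → 1/1250 → 1/1600 → 1/2000 → 1/2500 — 3 2/3 stops faster (darker).
Net change so far: 5 stops darker. Offset with the aperture: f/5.6 → f/5 → f/4.5 → f/4 → f/3.5 → f/3.2 → f/2.8 → f/2.5 → f/2.2 → f/2 → f/1.8 → f/1.6 → f/1.4 → f/1.2 → f/1.1 → f/1.0.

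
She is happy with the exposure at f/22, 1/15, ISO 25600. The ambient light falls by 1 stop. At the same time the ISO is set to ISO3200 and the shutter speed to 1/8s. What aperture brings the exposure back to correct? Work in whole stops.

Scene light: 1 stop darker.
ISO: 25600 → 12800 → 6400 → 3200 — 3 stops dropped (darker).
Shutter speed: 1/15 → 1/8 — 1 stop slower (brighter).
Net so far: 3 stops darker. Aperture: f/22 → f/16 → f/11 → f/8.

f/8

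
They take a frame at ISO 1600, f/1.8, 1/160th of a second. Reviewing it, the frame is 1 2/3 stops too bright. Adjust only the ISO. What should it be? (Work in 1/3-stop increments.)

Overexposed by 1 2/3 stops → need 1 2/3 stops darker.
ISO: 1600 → 1250 → 1000 → 800 → 640 → 500.

ISO 500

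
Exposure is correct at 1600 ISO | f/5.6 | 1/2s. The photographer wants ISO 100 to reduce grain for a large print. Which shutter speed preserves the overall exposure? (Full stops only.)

ISO: 1600 → 800 → 400 → 200 → 100 — 4 stops dropped (darker).
Need 4 stops brighter from the shutter speed: 1/2 → 1 → 2 → 4 → 8.

8 s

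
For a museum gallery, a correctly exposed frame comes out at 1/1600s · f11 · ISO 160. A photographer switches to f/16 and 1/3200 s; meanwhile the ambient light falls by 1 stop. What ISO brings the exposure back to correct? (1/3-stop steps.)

ISO 1250

Scene light: 1 stop darker.
Aperture: f/11 → f/13 → f/14 → f/16 — 1 stop narrower (darker).
Shutter speed: 1/1600 → 1/2000 → 1/2500 → 1/3200 — 1 stop shorter (darker).
Net so far: 3 stops darker. ISO: 160 → 200 → 250 → 320 → 400 → 500 → 640 → 800 → 1000 → 1250.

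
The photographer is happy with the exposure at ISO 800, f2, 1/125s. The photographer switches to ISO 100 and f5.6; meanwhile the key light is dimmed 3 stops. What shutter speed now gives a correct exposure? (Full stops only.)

4 s

Scene light: 3 stops darker.
ISO: 800 → 400 → 200 → 100 — 3 stops lower (darker).
Aperture: f/2 → f/2.8 → f/4 → f/5.6 — 3 stops stopped down (darker).
Net so far: 9 stops darker. Shutter speed: 1/125 → 1/60 → 1/30 → 1/15 → 1/8 → 1/4 → 1/2 → 1 → 2 → 4.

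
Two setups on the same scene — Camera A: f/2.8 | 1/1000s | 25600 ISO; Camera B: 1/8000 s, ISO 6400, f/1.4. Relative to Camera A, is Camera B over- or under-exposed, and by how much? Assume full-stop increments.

3 stops darker

Aperture: f/2.8 → f/2 → f/1.4 — 2 stops opened up (brighter).
Shutter speed: 1/1000 → 1/2000 → 1/4000 → 1/8000 — 3 stops faster (darker).
ISO: 25600 → 12800 → 6400 — 2 stops dropped (darker).
Net: +2 −3 −2 = −3 stops.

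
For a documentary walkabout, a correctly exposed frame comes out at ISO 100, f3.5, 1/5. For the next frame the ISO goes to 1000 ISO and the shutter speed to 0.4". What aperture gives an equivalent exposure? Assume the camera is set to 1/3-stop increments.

ISO: 100 → 125 → 160 → 200 → 250 → 320 → 400 → 500 → 640 → 800 → 1000 — 3 1/3 stops raised (brighter).
Shutter speed: 1/5 → 1/4 → 0.3 → 0.4 — 1 stop longer (brighter).
Net change so far: 4 1/3 stops brighter. Offset with the aperture: f/3.5 → f/4 → f/4.5 → f/5 → f/5.6 → f/6.3 → f/7.1 → f/8 → f/9 → f/10 → f/11 → f/13 → f/14 → f/16.

f/16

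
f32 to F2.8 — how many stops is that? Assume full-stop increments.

7 stops

f/32 → f/22 → f/16 → f/11 → f/8 → f/5.6 → f/4 → f/2.8 — count the steps: 7 stops.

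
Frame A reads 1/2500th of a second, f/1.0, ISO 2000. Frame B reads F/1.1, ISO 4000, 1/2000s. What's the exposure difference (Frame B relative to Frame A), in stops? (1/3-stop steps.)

1 stop brighter

Aperture: f/1.0 → f/1.1 — 1/3 stop narrower (darker).
Shutter speed: 1/2500 → 1/2000 — 1/3 stop longer (brighter).
ISO: 2000 → 2500 → 3200 → 4000 — 1 stop higher (brighter).
Net: −1/3 +1/3 +1 = +1 stop.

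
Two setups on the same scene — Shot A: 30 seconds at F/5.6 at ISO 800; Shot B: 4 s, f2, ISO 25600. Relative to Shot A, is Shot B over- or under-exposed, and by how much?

5 stops brighter

Aperture: f/5.6 → f/4 → f/2.8 → f/2 — 3 stops opened up (brighter).
Shutter speed: 30 → 15 → 8 → 4 — 3 stops faster (darker).
ISO: 800 → 1600 → 3200 → 6400 → 12800 → 25600 — 5 stops raised (brighter).
Net: +3 −3 +5 = +5 stops.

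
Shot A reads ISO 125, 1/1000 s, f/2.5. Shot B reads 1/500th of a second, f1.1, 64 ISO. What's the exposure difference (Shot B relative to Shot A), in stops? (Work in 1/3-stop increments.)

2 1/3 stops brighter

Aperture: f/2.5 → f/2.2 → f/2 → f/1.8 → f/1.6 → f/1.4 → f/1.2 → f/1.1 — 2 1/3 stops wider (brighter).
Shutter speed: 1/1000 → 1/800 → 1/640 → 1/500 — 1 stop slower (brighter).
ISO: 125 → 100 → 80 → 64 — 1 stop lower (darker).
Net: +2 1/3 +1 −1 = +2 1/3 stops.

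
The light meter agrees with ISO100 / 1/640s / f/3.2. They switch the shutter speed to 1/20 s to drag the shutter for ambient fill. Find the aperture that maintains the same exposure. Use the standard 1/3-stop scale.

Shutter speed: 1/640 → 1/500 → 1/400 → 1/320 → 1/250 → 1/200 → 1/160 → 1/125 → 1/100 → 1/80 → 1/60 → 1/50 → 1/40 → 1/30 → 1/25 → 1/20 — 5 stops slower (brighter).
Need 5 stops darker from the aperture: f/3.2 → f/3.5 → f/4 → f/4.5 → f/5 → f/5.6 → f/6.3 → f/7.1 → f/8 → f/9 → f/10 → f/11 → f/13 → f/14 → f/16 → f/18.

f/18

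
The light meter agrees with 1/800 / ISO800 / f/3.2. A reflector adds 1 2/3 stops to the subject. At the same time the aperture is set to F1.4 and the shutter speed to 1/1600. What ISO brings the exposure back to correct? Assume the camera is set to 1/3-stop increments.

ISO 100

Scene light: 1 2/3 stops brighter.
Aperture: f/3.2 → f/2.8 → f/2.5 → f/2.2 → f/2 → f/1.8 → f/1.6 → f/1.4 — 2 1/3 stops larger aperture (brighter).
Shutter speed: 1/800 → 1/1000 → 1/1250 → 1/1600 — 1 stop faster (darker).
Net so far: 3 stops brighter. ISO: 800 → 640 → 500 → 400 → 320 → 250 → 200 → 160 → 125 → 100.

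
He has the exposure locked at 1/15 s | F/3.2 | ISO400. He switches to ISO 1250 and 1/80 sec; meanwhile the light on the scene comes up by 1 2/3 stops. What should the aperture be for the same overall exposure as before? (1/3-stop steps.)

Scene light: 1 2/3 stops brighter.
ISO: 400 → 500 → 640 → 800 → 1000 → 1250 — 1 2/3 stops higher (brighter).
Shutter speed: 1/15 → 1/20 → 1/25 → 1/30 → 1/40 → 1/50 → 1/60 → 1/80 — 2 1/3 stops shorter (darker).
Net so far: 1 stop brighter. Aperture: f/3.2 → f/3.5 → f/4 → f/4.5.

f/4.5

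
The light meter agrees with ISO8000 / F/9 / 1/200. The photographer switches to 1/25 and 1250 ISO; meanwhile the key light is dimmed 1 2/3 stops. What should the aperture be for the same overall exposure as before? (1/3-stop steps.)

f/5.6

Scene light: 1 2/3 stops darker.
Shutter speed: 1/200 → 1/160 → 1/125 → 1/100 → 1/80 → 1/60 → 1/50 → 1/40 → 1/30 → 1/25 — 3 stops longer (brighter).
ISO: 8000 → 6400 → 5000 → 4000 → 3200 → 2500 → 2000 → 1600 → 1250 — 2 2/3 stops lower (darker).
Net so far: 1 1/3 stops darker. Aperture: f/9 → f/8 → f/7.1 → f/6.3 → f/5.6.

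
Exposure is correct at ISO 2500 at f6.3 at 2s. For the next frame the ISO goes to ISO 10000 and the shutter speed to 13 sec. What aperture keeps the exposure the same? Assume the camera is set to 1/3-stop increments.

ISO: 2500 → 3200 → 4000 → 5000 → 6400 → 8000 → 10000 — 2 stops higher (brighter).
Shutter speed: 2 → 2.5 → 3.2 → 4 → 5 → 6 → 8 → 10 → 13 — 2 2/3 stops slower (brighter).
Net change so far: 4 2/3 stops brighter. Offset with the aperture: f/6.3 → f/7.1 → f/8 → f/9 → f/10 → f/11 → f/13 → f/14 → f/16 → f/18 → f/20 → f/22 → f/25 → f/29 → f/32.

f/32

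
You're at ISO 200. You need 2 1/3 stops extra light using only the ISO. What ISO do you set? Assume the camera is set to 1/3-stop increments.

ISO 1000

ISO: 200 → 250 → 320 → 400 → 500 → 640 → 800 → 1000 — 2 1/3 stops raised (brighter).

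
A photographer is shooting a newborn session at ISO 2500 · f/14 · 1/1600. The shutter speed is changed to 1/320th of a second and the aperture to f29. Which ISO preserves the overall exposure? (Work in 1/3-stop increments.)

Shutter speed: 1/1600 → 1/1250 → 1/1000 → 1/800 → 1/640 → 1/500 → 1/400 → 1/320 — 2 1/3 stops slower (brighter).
Aperture: f/14 → f/16 → f/18 → f/20 → f/22 → f/25 → f/29 — 2 stops narrower (darker).
Net change so far: 1/3 stop brighter. Offset with the ISO: 2500 → 2000.

ISO 2000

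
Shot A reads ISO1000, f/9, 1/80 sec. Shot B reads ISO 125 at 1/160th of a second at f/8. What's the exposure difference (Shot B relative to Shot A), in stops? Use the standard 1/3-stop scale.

3 2/3 stops darker

Aperture: f/9 → f/8 — 1/3 stop larger aperture (brighter).
Shutter speed: 1/80 → 1/100 → 1/125 → 1/160 — 1 stop shorter (darker).
ISO: 1000 → 800 → 640 → 500 → 400 → 320 → 250 → 200 → 160 → 125 — 3 stops dropped (darker).
Net: +1/3 −1 −3 = −3 2/3 stops.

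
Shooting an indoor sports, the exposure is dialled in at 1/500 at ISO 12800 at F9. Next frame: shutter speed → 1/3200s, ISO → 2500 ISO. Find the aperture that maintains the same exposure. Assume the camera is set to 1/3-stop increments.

Shutter speed: 1/500 → 1/640 → 1/800 → 1/1000 → 1/1250 → 1/1600 → 1/2000 → 1/2500 → 1/3200 — 2 2/3 stops faster (darker).
ISO: 12800 → 10000 → 8000 → 6400 → 5000 → 4000 → 3200 → 2500 — 2 1/3 stops dropped (darker).
Net change so far: 5 stops darker. Offset with the aperture: f/9 → f/8 → f/7.1 → f/6.3 → f/5.6 → f/5 → f/4.5 → f/4 → f/3.5 → f/3.2 → f/2.8 → f/2.5 → f/2.2 → f/2 → f/1.8 → f/1.6.

f/1.6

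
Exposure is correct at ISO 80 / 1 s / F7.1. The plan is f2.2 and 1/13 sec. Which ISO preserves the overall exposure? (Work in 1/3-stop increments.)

Aperture: f/7.1 → f/6.3 → f/5.6 → f/5 → f/4.5 → f/4 → f/3.5 → f/3.2 → f/2.8 → f/2.5 → f/2.2 — 3 1/3 stops opened up (brighter).
Shutter speed: 1 → 0.8 → 0.6 → 0.5 → 0.4 → 0.3 → 1/4 → 1/5 → 1/6 → 1/8 → 1/10 → 1/13 — 3 2/3 stops shorter (darker).
Net change so far: 1/3 stop darker. Offset with the ISO: 80 → 100.

ISO 100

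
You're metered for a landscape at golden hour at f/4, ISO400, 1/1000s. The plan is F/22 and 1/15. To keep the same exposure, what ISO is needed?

Aperture: f/4 → f/5.6 → f/8 → f/11 → f/16 → f/22 — 5 stops stopped down (darker).
Shutter speed: 1/1000 → 1/500 → 1/250 → 1/125 → 1/60 → 1/30 → 1/15 — 6 stops longer (brighter).
Net change so far: 1 stop brighter. Offset with the ISO: 400 → 200.

ISO 200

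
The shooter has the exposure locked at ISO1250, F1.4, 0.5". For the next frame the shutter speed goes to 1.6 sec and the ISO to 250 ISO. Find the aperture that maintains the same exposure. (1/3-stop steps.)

f/1.1

Shutter speed: 0.5 → 0.6 → 0.8 → 1 → 1.3 → 1.6 — 1 2/3 stops longer (brighter).
ISO: 1250 → 1000 → 800 → 640 → 500 → 400 → 320 → 250 — 2 1/3 stops dropped (darker).
Net change so far: 2/3 stop darker. Offset with the aperture: f/1.4 → f/1.2 → f/1.1.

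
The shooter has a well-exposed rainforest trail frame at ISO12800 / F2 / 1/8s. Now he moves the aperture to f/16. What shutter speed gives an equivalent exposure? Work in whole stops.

Aperture: f/2 → f/2.8 → f/4 → f/5.6 → f/8 → f/11 → f/16 — 6 stops narrower (darker).
Need 6 stops brighter from the shutter speed: 1/8 → 1/4 → 1/2 → 1 → 2 → 4 → 8.

8 s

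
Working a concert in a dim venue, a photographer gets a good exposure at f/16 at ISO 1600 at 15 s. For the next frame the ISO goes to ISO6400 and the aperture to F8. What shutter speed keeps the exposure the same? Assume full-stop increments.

ISO: 1600 → 3200 → 6400 — 2 stops higher (brighter).
Aperture: f/16 → f/11 → f/8 — 2 stops opened up (brighter).
Net change so far: 4 stops brighter. Offset with the shutter speed: 15 → 8 → 4 → 2 → 1.

1 s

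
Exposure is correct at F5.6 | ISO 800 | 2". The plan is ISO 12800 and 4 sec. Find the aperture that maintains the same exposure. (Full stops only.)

ISO: 800 → 1600 → 3200 → 6400 → 12800 — 4 stops higher (brighter).
Shutter speed: 2 → 4 — 1 stop longer (brighter).
Net change so far: 5 stops brighter. Offset with the aperture: f/5.6 → f/8 → f/11 → f/16 → f/22 → f/32.

f/32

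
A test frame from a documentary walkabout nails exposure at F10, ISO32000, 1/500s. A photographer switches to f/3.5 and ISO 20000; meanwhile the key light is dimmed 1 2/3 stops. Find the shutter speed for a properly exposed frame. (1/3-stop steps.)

Scene light: 1 2/3 stops darker.
Aperture: f/10 → f/9 → f/8 → f/7.1 → f/6.3 → f/5.6 → f/5 → f/4.5 → f/4 → f/3.5 — 3 stops larger aperture (brighter).
ISO: 32000 → 25600 → 20000 — 2/3 stop dropped (darker).
Net so far: 2/3 stop brighter. Shutter speed: 1/500 → 1/640 → 1/800.

1/800s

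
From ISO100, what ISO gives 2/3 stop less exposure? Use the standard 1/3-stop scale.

ISO: 100 → 80 → 64 — 2/3 stop lower (darker).

ISO 64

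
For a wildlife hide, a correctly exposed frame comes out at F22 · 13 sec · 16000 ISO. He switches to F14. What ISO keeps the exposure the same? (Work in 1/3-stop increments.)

ISO 6400

Aperture: f/22 → f/20 → f/18 → f/16 → f/14 — 1 1/3 stops opened up (brighter).
Need 1 1/3 stops darker from the ISO: 16000 → 12800 → 10000 → 8000 → 6400.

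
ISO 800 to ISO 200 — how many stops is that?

800 → 400 → 200 — count the steps: 2 stops.

2 stops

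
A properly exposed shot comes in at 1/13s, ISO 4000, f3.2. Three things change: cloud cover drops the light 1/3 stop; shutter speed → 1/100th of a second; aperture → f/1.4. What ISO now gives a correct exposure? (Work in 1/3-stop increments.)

ISO 8000

Scene light: 1/3 stop darker.
Shutter speed: 1/13 → 1/15 → 1/20 → 1/25 → 1/30 → 1/40 → 1/50 → 1/60 → 1/80 → 1/100 — 3 stops faster (darker).
Aperture: f/3.2 → f/2.8 → f/2.5 → f/2.2 → f/2 → f/1.8 → f/1.6 → f/1.4 — 2 1/3 stops opened up (brighter).
Net so far: 1 stop darker. ISO: 4000 → 5000 → 6400 → 8000.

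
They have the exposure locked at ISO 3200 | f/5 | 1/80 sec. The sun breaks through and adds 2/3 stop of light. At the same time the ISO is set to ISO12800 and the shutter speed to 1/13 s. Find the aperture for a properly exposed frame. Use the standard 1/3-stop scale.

Scene light: 2/3 stop brighter.
ISO: 3200 → 4000 → 5000 → 6400 → 8000 → 10000 → 12800 — 2 stops higher (brighter).
Shutter speed: 1/80 → 1/60 → 1/50 → 1/40 → 1/30 → 1/25 → 1/20 → 1/15 → 1/13 — 2 2/3 stops slower (brighter).
Net so far: 5 1/3 stops brighter. Aperture: f/5 → f/5.6 → f/6.3 → f/7.1 → f/8 → f/9 → f/10 → f/11 → f/13 → f/14 → f/16 → f/18 → f/20 → f/22 → f/25 → f/29 → f/32.

f/32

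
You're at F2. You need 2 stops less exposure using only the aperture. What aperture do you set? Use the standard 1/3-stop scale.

Aperture: f/2 → f/2.2 → f/2.5 → f/2.8 → f/3.2 → f/3.5 → f/4 — 2 stops smaller aperture (darker).

f/4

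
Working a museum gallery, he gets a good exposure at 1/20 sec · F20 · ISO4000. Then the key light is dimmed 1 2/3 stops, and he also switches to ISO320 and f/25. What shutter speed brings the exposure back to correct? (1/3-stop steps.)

Scene light: 1 2/3 stops darker.
ISO: 4000 → 3200 → 2500 → 2000 → 1600 → 1250 → 1000 → 800 → 640 → 500 → 400 → 320 — 3 2/3 stops lower (darker).
Aperture: f/20 → f/22 → f/25 — 2/3 stop smaller aperture (darker).
Net so far: 6 stops darker. Shutter speed: 1/20 → 1/15 → 1/13 → 1/10 → 1/8 → 1/6 → 1/5 → 1/4 → 0.3 → 0.4 → 0.5 → 0.6 → 0.8 → 1 → 1.3 → 1.6 → 2 → 2.5 → 3.2.

3.2 s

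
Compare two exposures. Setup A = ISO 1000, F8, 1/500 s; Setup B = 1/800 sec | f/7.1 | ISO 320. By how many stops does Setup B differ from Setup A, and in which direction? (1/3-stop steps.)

2 stops darker

Aperture: f/8 → f/7.1 — 1/3 stop larger aperture (brighter).
Shutter speed: 1/500 → 1/640 → 1/800 — 2/3 stop faster (darker).
ISO: 1000 → 800 → 640 → 500 → 400 → 320 — 1 2/3 stops lower (darker).
Net: +1/3 −2/3 −1 2/3 = −2 stops.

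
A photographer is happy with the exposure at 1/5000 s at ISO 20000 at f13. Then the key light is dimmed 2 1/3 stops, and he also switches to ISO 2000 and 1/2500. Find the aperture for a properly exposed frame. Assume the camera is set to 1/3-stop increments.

Scene light: 2 1/3 stops darker.
ISO: 20000 → 16000 → 12800 → 10000 → 8000 → 6400 → 5000 → 4000 → 3200 → 2500 → 2000 — 3 1/3 stops lower (darker).
Shutter speed: 1/5000 → 1/4000 → 1/3200 → 1/2500 — 1 stop longer (brighter).
Net so far: 4 2/3 stops darker. Aperture: f/13 → f/11 → f/10 → f/9 → f/8 → f/7.1 → f/6.3 → f/5.6 → f/5 → f/4.5 → f/4 → f/3.5 → f/3.2 → f/2.8 → f/2.5.

f/2.5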